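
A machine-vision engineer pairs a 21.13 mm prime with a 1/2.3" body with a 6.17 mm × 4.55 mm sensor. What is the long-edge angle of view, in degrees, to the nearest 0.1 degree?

Angle of view α = 2·arctan(w/2f) with w = 6.17 mm and f = 21.13 mm.
w/2f = 0.14600; arctan(0.14600) ≈ 8.3065°, so α ≈ 16.6131°.

16.6°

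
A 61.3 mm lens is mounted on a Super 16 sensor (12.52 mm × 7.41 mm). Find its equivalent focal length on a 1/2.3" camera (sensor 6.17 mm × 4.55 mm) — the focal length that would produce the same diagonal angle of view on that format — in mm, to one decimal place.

Sensor diagonal = √(12.52² + 7.41²) = √211.6585 ≈ 14.5485 mm.
Sensor diagonal = √(6.17² + 4.55²) = √58.7714 ≈ 7.6663 mm.
Equal angle of view means equal diagonal/f ratio, so f₂ = f₁ · (diagonal₂/diagonal₁) = 61.3 × 7.6663/14.5485.
f₂ = 61.3 × 0.52694 ≈ 32.302 mm.

32.3 mm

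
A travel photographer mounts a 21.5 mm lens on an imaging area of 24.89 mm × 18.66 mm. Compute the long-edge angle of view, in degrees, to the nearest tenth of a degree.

60.1°

Angle of view α = 2·arctan(w/2f) with w = 24.89 mm and f = 21.5 mm.
w/2f = 0.57884; arctan(0.57884) ≈ 30.0639°, so α ≈ 60.1277°.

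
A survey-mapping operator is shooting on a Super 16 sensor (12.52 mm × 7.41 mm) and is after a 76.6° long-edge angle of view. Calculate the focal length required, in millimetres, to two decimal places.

From α = 2·arctan(w/2f) we get f = w / (2·tan(α/2)).
With w = 12.52 mm and α/2 = 38.3°, tan(α/2) ≈ 0.78975, so f ≈ 12.52 / 1.57950 ≈ 7.9265 mm.

7.93 mm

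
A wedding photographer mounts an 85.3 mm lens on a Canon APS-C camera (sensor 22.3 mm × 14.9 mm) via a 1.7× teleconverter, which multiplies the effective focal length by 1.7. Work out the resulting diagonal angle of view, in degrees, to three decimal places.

10.567°

Effective focal length f = 85.3 × 1.7 = 145.01 mm.
Sensor diagonal = √(22.3² + 14.9²) = √719.3000 ≈ 26.8198 mm.
α = 2·arctan(26.820 / (2 × 145.01)) = 2·arctan(0.09248) ≈ 10.5669°.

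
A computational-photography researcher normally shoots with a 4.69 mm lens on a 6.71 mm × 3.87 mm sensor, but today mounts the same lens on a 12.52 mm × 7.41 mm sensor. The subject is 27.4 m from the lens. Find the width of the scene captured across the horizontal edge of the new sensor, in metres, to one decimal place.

73.1 m

The focal length stays 4.69 mm; the relevant sensor dimension is now w = 12.52 mm. Object distance dₒ = 27.4 m = 27400 mm.
Thin-lens field width W = w·(dₒ − f)/f = 12.52 × (27400 − 4.69)/4.69 ≈ 73132.043 mm = 73.132 m.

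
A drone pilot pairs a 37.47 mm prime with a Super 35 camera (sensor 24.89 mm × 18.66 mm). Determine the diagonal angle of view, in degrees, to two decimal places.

Sensor diagonal = √(24.89² + 18.66²) = √967.7077 ≈ 31.1080 mm.
Angle of view α = 2·arctan(d/2f) with d = 31.1080 mm and f = 37.47 mm.
d/2f = 0.41511; arctan(0.41511) ≈ 22.5436°, so α ≈ 45.0872°.

45.09°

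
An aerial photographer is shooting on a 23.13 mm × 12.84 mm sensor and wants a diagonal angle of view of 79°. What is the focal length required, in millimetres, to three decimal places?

16.046 mm

Sensor diagonal = √(23.13² + 12.84²) = √699.8625 ≈ 26.4549 mm.
From α = 2·arctan(d/2f) we get f = d / (2·tan(α/2)).
With d = 26.4549 mm and α/2 = 39.5°, tan(α/2) ≈ 0.82434, so f ≈ 26.4549 / 1.64867 ≈ 16.0462 mm.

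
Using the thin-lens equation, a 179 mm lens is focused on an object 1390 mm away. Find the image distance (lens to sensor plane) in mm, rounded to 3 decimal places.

205.458 mm

1/dᵢ = 1/f − 1/dₒ = 1/179 − 1/1390 = 0.0048672 mm⁻¹.
dᵢ = 1/0.0048672 ≈ 205.4583 mm.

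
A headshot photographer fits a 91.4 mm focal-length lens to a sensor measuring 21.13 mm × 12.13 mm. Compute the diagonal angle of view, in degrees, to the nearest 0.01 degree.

Sensor diagonal = √(21.13² + 12.13²) = √593.6138 ≈ 24.3642 mm.
Angle of view α = 2·arctan(d/2f) with d = 24.3642 mm and f = 91.4 mm.
d/2f = 0.13328; arctan(0.13328) ≈ 7.5918°, so α ≈ 15.1837°.

15.18°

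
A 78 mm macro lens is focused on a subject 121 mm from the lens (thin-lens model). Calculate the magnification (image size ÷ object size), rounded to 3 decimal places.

1.814×

Thin lens: 1/f = 1/dₒ + 1/dᵢ → 1/dᵢ = 1/78 − 1/121 = 0.0045561 mm⁻¹, so dᵢ ≈ 219.4884 mm.
Magnification m = dᵢ/dₒ = 219.4884/121 ≈ 1.81395.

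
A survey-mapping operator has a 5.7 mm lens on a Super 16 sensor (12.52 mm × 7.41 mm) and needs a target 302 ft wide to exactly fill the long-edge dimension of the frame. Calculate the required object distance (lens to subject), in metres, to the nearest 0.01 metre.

41.91 m

W: 302 ft × 304.8 mm/ft = 92049.60 mm.
Magnification m = w/W = dᵢ/dₒ; combined with 1/f = 1/dₒ + 1/dᵢ this gives dₒ = f·(1 + W/w).
dₒ = 5.7 mm × (1 + 92049.6/12.52) = 5.7 × 7353.2042 ≈ 41913.264 mm = 41.9133 m.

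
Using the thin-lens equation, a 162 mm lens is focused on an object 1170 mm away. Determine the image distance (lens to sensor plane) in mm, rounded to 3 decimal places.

1/dᵢ = 1/f − 1/dₒ = 1/162 − 1/1170 = 0.0053181 mm⁻¹.
dᵢ = 1/0.0053181 ≈ 188.0357 mm.

188.036 mm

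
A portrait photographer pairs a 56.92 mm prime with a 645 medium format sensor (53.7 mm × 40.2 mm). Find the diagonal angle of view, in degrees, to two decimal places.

Sensor diagonal = √(53.7² + 40.2²) = √4499.7300 ≈ 67.0800 mm.
Angle of view α = 2·arctan(d/2f) with d = 67.0800 mm and f = 56.92 mm.
d/2f = 0.58925; arctan(0.58925) ≈ 30.5086°, so α ≈ 61.0173°.

61.02°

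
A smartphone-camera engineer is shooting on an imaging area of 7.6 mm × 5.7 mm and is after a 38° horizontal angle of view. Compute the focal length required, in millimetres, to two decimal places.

From α = 2·arctan(w/2f) we get f = w / (2·tan(α/2)).
With w = 7.6 mm and α/2 = 19°, tan(α/2) ≈ 0.34433, so f ≈ 7.6 / 0.68866 ≈ 11.0360 mm.

11.04 mm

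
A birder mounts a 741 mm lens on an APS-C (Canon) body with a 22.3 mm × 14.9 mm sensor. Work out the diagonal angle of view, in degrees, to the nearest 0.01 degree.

Sensor diagonal = √(22.3² + 14.9²) = √719.3000 ≈ 26.8198 mm.
Angle of view α = 2·arctan(d/2f) with d = 26.8198 mm and f = 741 mm.
d/2f = 0.01810; arctan(0.01810) ≈ 1.0368°, so α ≈ 2.0735°.

2.07°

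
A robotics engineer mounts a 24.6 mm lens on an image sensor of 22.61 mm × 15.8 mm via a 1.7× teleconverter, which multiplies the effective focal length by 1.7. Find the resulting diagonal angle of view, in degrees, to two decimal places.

36.50°

Effective focal length f = 24.6 × 1.7 = 41.82 mm.
Sensor diagonal = √(22.61² + 15.8²) = √760.8521 ≈ 27.5835 mm.
α = 2·arctan(27.584 / (2 × 41.82)) = 2·arctan(0.32979) ≈ 36.5040°.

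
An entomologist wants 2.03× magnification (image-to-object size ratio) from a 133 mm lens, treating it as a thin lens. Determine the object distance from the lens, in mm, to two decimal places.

With m = dᵢ/dₒ and 1/f = 1/dₒ + 1/dᵢ, substituting dᵢ = m·dₒ gives 1/f = (1 + 1/m)/dₒ, hence dₒ = f·(1 + 1/m).
dₒ = 133 × (1 + 1/2.03) = 133 × 1.49261 ≈ 198.517 mm.

198.52 mm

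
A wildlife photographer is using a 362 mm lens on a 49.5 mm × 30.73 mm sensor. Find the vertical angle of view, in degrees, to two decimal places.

4.86°

Angle of view α = 2·arctan(h/2f) with h = 30.73 mm and f = 362 mm.
h/2f = 0.04244; arctan(0.04244) ≈ 2.4304°, so α ≈ 4.8609°.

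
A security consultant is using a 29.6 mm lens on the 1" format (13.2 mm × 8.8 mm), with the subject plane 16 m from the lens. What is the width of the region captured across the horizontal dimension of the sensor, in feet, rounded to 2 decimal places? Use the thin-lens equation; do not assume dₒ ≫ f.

23.37 ft

dₒ: 16 m = 16000 mm.
Similar triangles through the lens centre give W/dₒ = w/dᵢ; with 1/f = 1/dₒ + 1/dᵢ this gives W = w·(dₒ − f)/f.
W = 13.2 mm × (16000 − 29.6) / 29.6 = 13.2 × 539.5405 ≈ 7121.935 mm = 7121.935/304.8 ft = 23.3659 ft.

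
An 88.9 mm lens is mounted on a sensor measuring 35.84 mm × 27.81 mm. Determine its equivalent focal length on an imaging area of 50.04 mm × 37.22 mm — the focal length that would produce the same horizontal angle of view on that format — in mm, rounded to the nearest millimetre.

Equal angle of view means equal width/f ratio, so f₂ = f₁ · (width₂/width₁) = 88.9 × 50.04/35.84.
f₂ = 88.9 × 1.39621 ≈ 124.123 mm.

124 mm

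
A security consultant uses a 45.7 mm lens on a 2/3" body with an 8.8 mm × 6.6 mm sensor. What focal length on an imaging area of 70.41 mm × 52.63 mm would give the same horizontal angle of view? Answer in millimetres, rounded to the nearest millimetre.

366 mm

Equal angle of view means equal width/f ratio, so f₂ = f₁ · (width₂/width₁) = 45.7 × 70.41/8.8.
f₂ = 45.7 × 8.00114 ≈ 365.652 mm.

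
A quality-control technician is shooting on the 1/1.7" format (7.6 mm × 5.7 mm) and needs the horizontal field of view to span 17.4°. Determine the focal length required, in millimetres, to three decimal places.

From α = 2·arctan(w/2f) we get f = w / (2·tan(α/2)).
With w = 7.6 mm and α/2 = 8.7°, tan(α/2) ≈ 0.15302, so f ≈ 7.6 / 0.30604 ≈ 24.8331 mm.

24.833 mm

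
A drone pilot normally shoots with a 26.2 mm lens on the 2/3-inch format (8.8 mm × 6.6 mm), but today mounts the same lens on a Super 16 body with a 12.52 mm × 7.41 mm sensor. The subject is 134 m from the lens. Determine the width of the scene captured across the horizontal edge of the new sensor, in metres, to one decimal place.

64.0 m

The focal length stays 26.2 mm; the relevant sensor dimension is now w = 12.52 mm. Object distance dₒ = 134 m = 134000 mm.
Thin-lens field width W = w·(dₒ − f)/f = 12.52 × (134000 − 26.2)/26.2 ≈ 64021.068 mm = 64.0211 m.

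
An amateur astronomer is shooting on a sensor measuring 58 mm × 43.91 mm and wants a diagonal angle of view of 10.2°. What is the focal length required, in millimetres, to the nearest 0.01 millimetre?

Sensor diagonal = √(58² + 43.91²) = √5292.0881 ≈ 72.7467 mm.
From α = 2·arctan(d/2f) we get f = d / (2·tan(α/2)).
With d = 72.7467 mm and α/2 = 5.1°, tan(α/2) ≈ 0.08925, so f ≈ 72.7467 / 0.17850 ≈ 407.5556 mm.

407.56 mm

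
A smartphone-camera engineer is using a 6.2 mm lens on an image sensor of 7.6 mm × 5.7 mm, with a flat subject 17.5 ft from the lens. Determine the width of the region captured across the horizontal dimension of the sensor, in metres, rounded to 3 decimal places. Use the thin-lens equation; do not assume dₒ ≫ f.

dₒ: 17.5 ft × 304.8 mm/ft = 5334.00 mm.
Similar triangles through the lens centre give W/dₒ = w/dᵢ; with 1/f = 1/dₒ + 1/dᵢ this gives W = w·(dₒ − f)/f.
W = 7.6 mm × (5334 − 6.2) / 6.2 = 7.6 × 859.3226 ≈ 6530.851 mm = 6.53085 m.

6.531 m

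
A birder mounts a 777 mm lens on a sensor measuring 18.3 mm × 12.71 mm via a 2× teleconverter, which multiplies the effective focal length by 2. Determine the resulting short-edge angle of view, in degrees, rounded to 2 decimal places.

Effective focal length f = 777 × 2 = 1554 mm.
α = 2·arctan(12.71 / (2 × 1554)) = 2·arctan(0.00409) ≈ 0.4686°.

0.47°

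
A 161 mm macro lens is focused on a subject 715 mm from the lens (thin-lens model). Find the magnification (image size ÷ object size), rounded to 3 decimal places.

0.291×

Thin lens: 1/f = 1/dₒ + 1/dᵢ → 1/dᵢ = 1/161 − 1/715 = 0.0048126 mm⁻¹, so dᵢ ≈ 207.7888 mm.
Magnification m = dᵢ/dₒ = 207.7888/715 ≈ 0.29061.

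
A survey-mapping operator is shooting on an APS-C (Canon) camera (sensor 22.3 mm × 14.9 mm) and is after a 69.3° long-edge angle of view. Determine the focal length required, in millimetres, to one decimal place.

16.1 mm

From α = 2·arctan(w/2f) we get f = w / (2·tan(α/2)).
With w = 22.3 mm and α/2 = 34.65°, tan(α/2) ≈ 0.69114, so f ≈ 22.3 / 1.38229 ≈ 16.1327 mm.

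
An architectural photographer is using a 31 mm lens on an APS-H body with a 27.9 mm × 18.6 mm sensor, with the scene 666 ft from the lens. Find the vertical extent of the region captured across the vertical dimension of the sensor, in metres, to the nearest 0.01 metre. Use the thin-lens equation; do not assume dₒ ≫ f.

dₒ: 666 ft × 304.8 mm/ft = 202996.79 mm.
Similar triangles through the lens centre give W/dₒ = h/dᵢ; with 1/f = 1/dₒ + 1/dᵢ this gives W = h·(dₒ − f)/f.
W = 18.6 mm × (202997 − 31) / 31 = 18.6 × 6547.2837 ≈ 121779.476 mm = 121.779 m.

121.78 m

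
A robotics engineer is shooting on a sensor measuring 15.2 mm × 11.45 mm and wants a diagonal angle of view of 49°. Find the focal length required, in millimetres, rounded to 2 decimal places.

Sensor diagonal = √(15.2² + 11.45²) = √362.1425 ≈ 19.0300 mm.
From α = 2·arctan(d/2f) we get f = d / (2·tan(α/2)).
With d = 19.0300 mm and α/2 = 24.5°, tan(α/2) ≈ 0.45573, so f ≈ 19.0300 / 0.91145 ≈ 20.8788 mm.

20.88 mm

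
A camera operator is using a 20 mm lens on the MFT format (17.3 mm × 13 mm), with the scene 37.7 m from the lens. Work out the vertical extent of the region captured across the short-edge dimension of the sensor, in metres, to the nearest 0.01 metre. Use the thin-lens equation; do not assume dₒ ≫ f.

24.49 m

dₒ: 37.7 m = 37700 mm.
Similar triangles through the lens centre give W/dₒ = h/dᵢ; with 1/f = 1/dₒ + 1/dᵢ this gives W = h·(dₒ − f)/f.
W = 13 mm × (37700 − 20) / 20 = 13 × 1884.0000 ≈ 24492.000 mm = 24.492 m.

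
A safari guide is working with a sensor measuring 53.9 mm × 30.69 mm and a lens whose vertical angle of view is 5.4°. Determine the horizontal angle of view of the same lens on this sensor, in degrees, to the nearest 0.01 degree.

9.47°

From the vertical AOV: f = 30.69 / (2·tan(2.7°)) = 30.69 / 0.09432 ≈ 325.3899 mm.
Horizontal AOV = 2·arctan(53.9 / (2 × 325.3899)) = 2·arctan(0.08282) ≈ 9.4693°.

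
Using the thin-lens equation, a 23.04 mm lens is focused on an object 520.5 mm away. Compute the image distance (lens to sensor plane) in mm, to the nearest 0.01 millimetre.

24.11 mm

1/dᵢ = 1/f − 1/dₒ = 1/23.04 − 1/520.5 = 0.0414815 mm⁻¹.
dᵢ = 1/0.0414815 ≈ 24.1071 mm.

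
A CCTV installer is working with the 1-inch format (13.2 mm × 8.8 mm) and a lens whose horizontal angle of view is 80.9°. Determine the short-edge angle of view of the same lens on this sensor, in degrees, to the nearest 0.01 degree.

From the horizontal AOV: f = 13.2 / (2·tan(40.45°)) = 13.2 / 1.70515 ≈ 7.7413 mm.
Short-edge AOV = 2·arctan(8.8 / (2 × 7.7413)) = 2·arctan(0.56838) ≈ 59.2262°.

59.23°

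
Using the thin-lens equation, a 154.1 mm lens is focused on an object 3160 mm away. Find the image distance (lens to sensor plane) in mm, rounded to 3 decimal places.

1/dᵢ = 1/f − 1/dₒ = 1/154.1 − 1/3160 = 0.0061728 mm⁻¹.
dᵢ = 1/0.0061728 ≈ 162.0001 mm.

162.000 mm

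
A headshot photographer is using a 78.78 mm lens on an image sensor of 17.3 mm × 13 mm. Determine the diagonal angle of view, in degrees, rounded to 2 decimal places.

15.64°

Sensor diagonal = √(17.3² + 13²) = √468.2900 ≈ 21.6400 mm.
Angle of view α = 2·arctan(d/2f) with d = 21.6400 mm and f = 78.78 mm.
d/2f = 0.13734; arctan(0.13734) ≈ 7.8203°, so α ≈ 15.6407°.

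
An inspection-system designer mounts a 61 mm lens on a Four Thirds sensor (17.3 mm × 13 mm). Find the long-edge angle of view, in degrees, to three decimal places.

Angle of view α = 2·arctan(w/2f) with w = 17.3 mm and f = 61 mm.
w/2f = 0.14180; arctan(0.14180) ≈ 8.0709°, so α ≈ 16.1418°.

16.142°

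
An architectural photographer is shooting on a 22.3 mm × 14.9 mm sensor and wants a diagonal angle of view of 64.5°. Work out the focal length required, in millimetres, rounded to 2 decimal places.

Sensor diagonal = √(22.3² + 14.9²) = √719.3000 ≈ 26.8198 mm.
From α = 2·arctan(d/2f) we get f = d / (2·tan(α/2)).
With d = 26.8198 mm and α/2 = 32.25°, tan(α/2) ≈ 0.63095, so f ≈ 26.8198 / 1.26191 ≈ 21.2534 mm.

21.25 mm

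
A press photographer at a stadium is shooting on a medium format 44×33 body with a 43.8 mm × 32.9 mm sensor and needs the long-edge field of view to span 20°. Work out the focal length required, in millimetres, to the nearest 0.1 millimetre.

From α = 2·arctan(w/2f) we get f = w / (2·tan(α/2)).
With w = 43.8 mm and α/2 = 10°, tan(α/2) ≈ 0.17633, so f ≈ 43.8 / 0.35265 ≈ 124.2011 mm.

124.2 mm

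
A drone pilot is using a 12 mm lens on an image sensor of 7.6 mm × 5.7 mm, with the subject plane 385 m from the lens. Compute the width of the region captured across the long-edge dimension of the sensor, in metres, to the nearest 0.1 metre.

243.8 m

dₒ: 385 m = 385000 mm.
Similar triangles through the lens centre give W/dₒ = w/dᵢ; with 1/f = 1/dₒ + 1/dᵢ this gives W = w·(dₒ − f)/f.
W = 7.6 mm × (385000 − 12) / 12 = 7.6 × 32082.3333 ≈ 243825.733 mm = 243.826 m.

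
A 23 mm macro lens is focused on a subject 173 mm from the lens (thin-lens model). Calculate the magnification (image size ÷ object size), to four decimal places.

0.1533×

Thin lens: 1/f = 1/dₒ + 1/dᵢ → 1/dᵢ = 1/23 − 1/173 = 0.0376979 mm⁻¹, so dᵢ ≈ 26.5267 mm.
Magnification m = dᵢ/dₒ = 26.5267/173 ≈ 0.15333.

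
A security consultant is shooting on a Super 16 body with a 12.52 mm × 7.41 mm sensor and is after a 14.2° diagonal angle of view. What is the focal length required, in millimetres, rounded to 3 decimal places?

Sensor diagonal = √(12.52² + 7.41²) = √211.6585 ≈ 14.5485 mm.
From α = 2·arctan(d/2f) we get f = d / (2·tan(α/2)).
With d = 14.5485 mm and α/2 = 7.1°, tan(α/2) ≈ 0.12456, so f ≈ 14.5485 / 0.24911 ≈ 58.4011 mm.

58.401 mm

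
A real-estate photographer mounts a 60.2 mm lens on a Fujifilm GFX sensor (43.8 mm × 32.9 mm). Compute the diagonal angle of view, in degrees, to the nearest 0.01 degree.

Sensor diagonal = √(43.8² + 32.9²) = √3000.8500 ≈ 54.7800 mm.
Angle of view α = 2·arctan(d/2f) with d = 54.7800 mm and f = 60.2 mm.
d/2f = 0.45498; arctan(0.45498) ≈ 24.4648°, so α ≈ 48.9295°.

48.93°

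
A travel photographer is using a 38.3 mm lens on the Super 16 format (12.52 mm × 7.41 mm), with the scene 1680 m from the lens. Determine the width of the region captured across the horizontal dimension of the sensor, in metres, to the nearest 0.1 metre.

549.2 m

dₒ: 1680 m = 1.68e+06 mm.
Similar triangles through the lens centre give W/dₒ = w/dᵢ; with 1/f = 1/dₒ + 1/dᵢ this gives W = w·(dₒ − f)/f.
W = 12.52 mm × (1.68e+06 − 38.3) / 38.3 = 12.52 × 43863.2298 ≈ 549167.637 mm = 549.168 m.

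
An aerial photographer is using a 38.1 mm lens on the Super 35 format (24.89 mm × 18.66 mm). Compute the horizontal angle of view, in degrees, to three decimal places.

36.178°

Angle of view α = 2·arctan(w/2f) with w = 24.89 mm and f = 38.1 mm.
w/2f = 0.32664; arctan(0.32664) ≈ 18.0891°, so α ≈ 36.1783°.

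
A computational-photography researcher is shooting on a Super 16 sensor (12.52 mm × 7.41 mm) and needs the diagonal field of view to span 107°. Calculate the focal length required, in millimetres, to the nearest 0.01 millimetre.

5.38 mm

Sensor diagonal = √(12.52² + 7.41²) = √211.6585 ≈ 14.5485 mm.
From α = 2·arctan(d/2f) we get f = d / (2·tan(α/2)).
With d = 14.5485 mm and α/2 = 53.5°, tan(α/2) ≈ 1.35142, so f ≈ 14.5485 / 2.70284 ≈ 5.3827 mm.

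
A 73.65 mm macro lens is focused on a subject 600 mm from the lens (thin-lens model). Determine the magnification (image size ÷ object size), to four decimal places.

0.1399×

Thin lens: 1/f = 1/dₒ + 1/dᵢ → 1/dᵢ = 1/73.65 − 1/600 = 0.0119111 mm⁻¹, so dᵢ ≈ 83.9555 mm.
Magnification m = dᵢ/dₒ = 83.9555/600 ≈ 0.13993.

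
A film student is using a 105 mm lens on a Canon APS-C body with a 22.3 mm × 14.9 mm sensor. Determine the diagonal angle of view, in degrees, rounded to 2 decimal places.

Sensor diagonal = √(22.3² + 14.9²) = √719.3000 ≈ 26.8198 mm.
Angle of view α = 2·arctan(d/2f) with d = 26.8198 mm and f = 105 mm.
d/2f = 0.12771; arctan(0.12771) ≈ 7.2780°, so α ≈ 14.5561°.

14.56°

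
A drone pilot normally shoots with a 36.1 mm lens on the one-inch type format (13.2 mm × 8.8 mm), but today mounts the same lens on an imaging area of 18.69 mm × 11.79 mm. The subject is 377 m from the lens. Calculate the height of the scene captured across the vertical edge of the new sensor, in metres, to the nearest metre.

123 m

The focal length stays 36.1 mm; the relevant sensor dimension is now h = 11.79 mm. Object distance dₒ = 377 m = 377000 mm.
Thin-lens field height W = h·(dₒ − f)/f = 11.79 × (377000 − 36.1)/36.1 ≈ 123113.695 mm = 123.114 m.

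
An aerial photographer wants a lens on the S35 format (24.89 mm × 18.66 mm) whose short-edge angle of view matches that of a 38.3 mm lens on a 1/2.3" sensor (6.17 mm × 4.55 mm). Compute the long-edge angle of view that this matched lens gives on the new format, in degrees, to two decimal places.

9.06°

Equal short-edge AOV ⇒ f₂ = f₁ · 18.66/4.55 = 38.3 × 4.10110 ≈ 157.0721 mm.
Long-edge AOV on the new format = 2·arctan(24.89 / (2 × 157.0721)) = 2·arctan(0.07923) ≈ 9.0603°.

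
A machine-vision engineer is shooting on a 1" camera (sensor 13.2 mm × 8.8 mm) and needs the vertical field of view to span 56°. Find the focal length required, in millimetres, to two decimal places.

From α = 2·arctan(h/2f) we get f = h / (2·tan(α/2)).
With h = 8.8 mm and α/2 = 28°, tan(α/2) ≈ 0.53171, so f ≈ 8.8 / 1.06342 ≈ 8.2752 mm.

8.28 mm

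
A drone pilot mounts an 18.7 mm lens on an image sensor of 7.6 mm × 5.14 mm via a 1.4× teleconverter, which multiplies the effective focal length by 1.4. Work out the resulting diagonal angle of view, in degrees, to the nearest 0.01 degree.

Effective focal length f = 18.7 × 1.4 = 26.18 mm.
Sensor diagonal = √(7.6² + 5.14²) = √84.1796 ≈ 9.1749 mm.
α = 2·arctan(9.175 / (2 × 26.18)) = 2·arctan(0.17523) ≈ 19.8779°.

19.88°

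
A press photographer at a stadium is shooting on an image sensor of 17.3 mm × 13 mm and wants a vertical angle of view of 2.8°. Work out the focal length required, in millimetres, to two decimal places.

From α = 2·arctan(h/2f) we get f = h / (2·tan(α/2)).
With h = 13 mm and α/2 = 1.4°, tan(α/2) ≈ 0.02444, so f ≈ 13 / 0.04888 ≈ 265.9632 mm.

265.96 mm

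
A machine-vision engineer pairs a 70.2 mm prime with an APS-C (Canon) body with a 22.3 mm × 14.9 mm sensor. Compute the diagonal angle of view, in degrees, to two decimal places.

Sensor diagonal = √(22.3² + 14.9²) = √719.3000 ≈ 26.8198 mm.
Angle of view α = 2·arctan(d/2f) with d = 26.8198 mm and f = 70.2 mm.
d/2f = 0.19102; arctan(0.19102) ≈ 10.8146°, so α ≈ 21.6292°.

21.63°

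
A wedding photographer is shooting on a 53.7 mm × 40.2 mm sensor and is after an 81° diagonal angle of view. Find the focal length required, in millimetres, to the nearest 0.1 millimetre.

39.3 mm

Sensor diagonal = √(53.7² + 40.2²) = √4499.7300 ≈ 67.0800 mm.
From α = 2·arctan(d/2f) we get f = d / (2·tan(α/2)).
With d = 67.0800 mm and α/2 = 40.5°, tan(α/2) ≈ 0.85408, so f ≈ 67.0800 / 1.70816 ≈ 39.2703 mm.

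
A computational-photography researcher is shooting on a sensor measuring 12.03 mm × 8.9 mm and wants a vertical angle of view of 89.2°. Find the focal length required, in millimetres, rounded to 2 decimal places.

4.51 mm

From α = 2·arctan(h/2f) we get f = h / (2·tan(α/2)).
With h = 8.9 mm and α/2 = 44.6°, tan(α/2) ≈ 0.98613, so f ≈ 8.9 / 1.97227 ≈ 4.5126 mm.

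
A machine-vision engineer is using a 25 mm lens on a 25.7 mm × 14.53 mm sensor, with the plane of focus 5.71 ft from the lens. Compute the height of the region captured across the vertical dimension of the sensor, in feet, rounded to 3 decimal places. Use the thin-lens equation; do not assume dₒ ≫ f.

3.271 ft

dₒ: 5.71 ft × 304.8 mm/ft = 1740.41 mm.
Similar triangles through the lens centre give W/dₒ = h/dᵢ; with 1/f = 1/dₒ + 1/dᵢ this gives W = h·(dₒ − f)/f.
W = 14.53 mm × (1740.41 − 25) / 25 = 14.53 × 68.6163 ≈ 996.995 mm = 996.995/304.8 ft = 3.27098 ft.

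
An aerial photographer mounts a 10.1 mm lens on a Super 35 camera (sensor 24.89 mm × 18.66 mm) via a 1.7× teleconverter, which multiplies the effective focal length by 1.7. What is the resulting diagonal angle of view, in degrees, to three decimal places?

84.346°

Effective focal length f = 10.1 × 1.7 = 17.17 mm.
Sensor diagonal = √(24.89² + 18.66²) = √967.7077 ≈ 31.1080 mm.
α = 2·arctan(31.108 / (2 × 17.17)) = 2·arctan(0.90588) ≈ 84.3458°.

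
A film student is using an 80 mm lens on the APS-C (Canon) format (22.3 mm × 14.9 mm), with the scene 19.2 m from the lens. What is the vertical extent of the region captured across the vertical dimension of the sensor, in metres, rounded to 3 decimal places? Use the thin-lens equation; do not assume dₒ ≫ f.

3.561 m

dₒ: 19.2 m = 19200 mm.
Similar triangles through the lens centre give W/dₒ = h/dᵢ; with 1/f = 1/dₒ + 1/dᵢ this gives W = h·(dₒ − f)/f.
W = 14.9 mm × (19200 − 80) / 80 = 14.9 × 239.0000 ≈ 3561.100 mm = 3.5611 m.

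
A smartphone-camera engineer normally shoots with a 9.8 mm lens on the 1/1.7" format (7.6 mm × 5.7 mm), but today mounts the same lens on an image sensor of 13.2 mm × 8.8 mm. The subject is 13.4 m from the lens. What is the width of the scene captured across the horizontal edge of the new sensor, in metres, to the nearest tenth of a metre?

18.0 m

The focal length stays 9.8 mm; the relevant sensor dimension is now w = 13.2 mm. Object distance dₒ = 13.4 m = 13400 mm.
Thin-lens field width W = w·(dₒ − f)/f = 13.2 × (13400 − 9.8)/9.8 ≈ 18035.780 mm = 18.0358 m.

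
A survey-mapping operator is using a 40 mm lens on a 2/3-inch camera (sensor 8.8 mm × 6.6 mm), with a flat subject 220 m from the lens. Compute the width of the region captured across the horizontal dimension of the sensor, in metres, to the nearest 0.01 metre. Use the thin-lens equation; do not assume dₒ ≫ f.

dₒ: 220 m = 220000 mm.
Similar triangles through the lens centre give W/dₒ = w/dᵢ; with 1/f = 1/dₒ + 1/dᵢ this gives W = w·(dₒ − f)/f.
W = 8.8 mm × (220000 − 40) / 40 = 8.8 × 5499.0000 ≈ 48391.200 mm = 48.3912 m.

48.39 m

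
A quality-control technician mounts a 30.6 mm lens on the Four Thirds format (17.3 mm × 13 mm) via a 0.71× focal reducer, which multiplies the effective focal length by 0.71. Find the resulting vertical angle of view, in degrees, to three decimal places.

33.312°

Effective focal length f = 30.6 × 0.71 = 21.726 mm.
α = 2·arctan(13 / (2 × 21.726)) = 2·arctan(0.29918) ≈ 33.3123°.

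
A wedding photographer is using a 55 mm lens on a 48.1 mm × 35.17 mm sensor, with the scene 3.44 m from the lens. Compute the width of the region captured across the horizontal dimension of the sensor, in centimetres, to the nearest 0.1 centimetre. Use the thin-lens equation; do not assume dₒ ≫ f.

dₒ: 3.44 m = 3440 mm.
Similar triangles through the lens centre give W/dₒ = w/dᵢ; with 1/f = 1/dₒ + 1/dᵢ this gives W = w·(dₒ − f)/f.
W = 48.1 mm × (3440 − 55) / 55 = 48.1 × 61.5455 ≈ 2960.336 mm = 296.034 cm.

296.0 cm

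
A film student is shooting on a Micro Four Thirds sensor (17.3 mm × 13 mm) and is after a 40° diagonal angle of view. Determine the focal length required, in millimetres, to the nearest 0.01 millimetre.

29.73 mm

Sensor diagonal = √(17.3² + 13²) = √468.2900 ≈ 21.6400 mm.
From α = 2·arctan(d/2f) we get f = d / (2·tan(α/2)).
With d = 21.6400 mm and α/2 = 20°, tan(α/2) ≈ 0.36397, so f ≈ 21.6400 / 0.72794 ≈ 29.7277 mm.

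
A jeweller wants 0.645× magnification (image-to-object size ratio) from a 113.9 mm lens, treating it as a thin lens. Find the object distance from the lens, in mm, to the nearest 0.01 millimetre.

290.49 mm

With m = dᵢ/dₒ and 1/f = 1/dₒ + 1/dᵢ, substituting dᵢ = m·dₒ gives 1/f = (1 + 1/m)/dₒ, hence dₒ = f·(1 + 1/m).
dₒ = 113.9 × (1 + 1/0.645) = 113.9 × 2.55039 ≈ 290.489 mm.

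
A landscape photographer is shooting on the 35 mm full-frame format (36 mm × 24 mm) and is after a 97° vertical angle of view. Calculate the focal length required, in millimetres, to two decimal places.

From α = 2·arctan(h/2f) we get f = h / (2·tan(α/2)).
With h = 24 mm and α/2 = 48.5°, tan(α/2) ≈ 1.13029, so f ≈ 24 / 2.26059 ≈ 10.6167 mm.

10.62 mm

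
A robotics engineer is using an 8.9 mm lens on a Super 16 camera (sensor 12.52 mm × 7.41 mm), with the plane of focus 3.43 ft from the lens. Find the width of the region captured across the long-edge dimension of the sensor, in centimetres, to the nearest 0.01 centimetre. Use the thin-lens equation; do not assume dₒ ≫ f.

145.82 cm

dₒ: 3.43 ft × 304.8 mm/ft = 1045.46 mm.
Similar triangles through the lens centre give W/dₒ = w/dᵢ; with 1/f = 1/dₒ + 1/dᵢ this gives W = w·(dₒ − f)/f.
W = 12.52 mm × (1045.46 − 8.9) / 8.9 = 12.52 × 116.4679 ≈ 1458.178 mm = 145.818 cm.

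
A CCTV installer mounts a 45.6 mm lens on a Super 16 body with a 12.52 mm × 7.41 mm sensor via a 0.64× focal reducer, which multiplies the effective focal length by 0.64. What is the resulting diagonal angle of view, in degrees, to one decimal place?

28.0°

Effective focal length f = 45.6 × 0.64 = 29.184 mm.
Sensor diagonal = √(12.52² + 7.41²) = √211.6585 ≈ 14.5485 mm.
α = 2·arctan(14.548 / (2 × 29.184)) = 2·arctan(0.24925) ≈ 27.9921°.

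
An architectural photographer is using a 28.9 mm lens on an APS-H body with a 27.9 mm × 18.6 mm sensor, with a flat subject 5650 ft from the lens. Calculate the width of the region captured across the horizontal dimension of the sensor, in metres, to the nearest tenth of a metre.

1662.5 m

dₒ: 5650 ft × 304.8 mm/ft = 1722119.94 mm.
Similar triangles through the lens centre give W/dₒ = w/dᵢ; with 1/f = 1/dₒ + 1/dᵢ this gives W = w·(dₒ − f)/f.
W = 27.9 mm × (1.72212e+06 − 28.9) / 28.9 = 27.9 × 59587.9254 ≈ 1662503.119 mm = 1662.5 m.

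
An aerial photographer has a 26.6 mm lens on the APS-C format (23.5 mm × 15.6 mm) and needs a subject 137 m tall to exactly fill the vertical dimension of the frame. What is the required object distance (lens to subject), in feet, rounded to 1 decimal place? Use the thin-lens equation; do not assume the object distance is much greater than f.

W: 137 m = 137000 mm.
Magnification m = h/W = dᵢ/dₒ; combined with 1/f = 1/dₒ + 1/dᵢ this gives dₒ = f·(1 + W/h).
dₒ = 26.6 mm × (1 + 137000/15.6) = 26.6 × 8783.0513 ≈ 233629.164 mm = 233629.164/304.8 ft = 766.5 ft.

766.5 ft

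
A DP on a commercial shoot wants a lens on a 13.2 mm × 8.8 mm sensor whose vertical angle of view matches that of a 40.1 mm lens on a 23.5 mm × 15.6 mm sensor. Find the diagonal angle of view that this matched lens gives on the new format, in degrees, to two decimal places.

38.65°

Equal vertical AOV ⇒ f₂ = f₁ · 8.8/15.6 = 40.1 × 0.56410 ≈ 22.6205 mm.
Sensor diagonal = √(13.2² + 8.8²) = √251.6800 ≈ 15.8644 mm.
Diagonal AOV on the new format = 2·arctan(15.8644 / (2 × 22.6205)) = 2·arctan(0.35066) ≈ 38.6479°.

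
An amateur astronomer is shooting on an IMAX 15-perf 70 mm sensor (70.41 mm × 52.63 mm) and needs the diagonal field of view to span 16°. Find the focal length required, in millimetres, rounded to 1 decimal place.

Sensor diagonal = √(70.41² + 52.63²) = √7727.4850 ≈ 87.9061 mm.
From α = 2·arctan(d/2f) we get f = d / (2·tan(α/2)).
With d = 87.9061 mm and α/2 = 8°, tan(α/2) ≈ 0.14054, so f ≈ 87.9061 / 0.28108 ≈ 312.7423 mm.

312.7 mm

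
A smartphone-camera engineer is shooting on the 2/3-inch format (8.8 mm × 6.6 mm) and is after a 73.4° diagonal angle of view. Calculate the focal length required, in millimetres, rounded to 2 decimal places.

Sensor diagonal = √(8.8² + 6.6²) = √121.0000 ≈ 11.0000 mm.
From α = 2·arctan(d/2f) we get f = d / (2·tan(α/2)).
With d = 11.0000 mm and α/2 = 36.7°, tan(α/2) ≈ 0.74538, so f ≈ 11.0000 / 1.49075 ≈ 7.3788 mm.

7.38 mm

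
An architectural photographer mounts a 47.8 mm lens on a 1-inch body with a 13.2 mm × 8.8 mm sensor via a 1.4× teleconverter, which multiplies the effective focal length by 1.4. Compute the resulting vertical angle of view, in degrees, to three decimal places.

7.524°

Effective focal length f = 47.8 × 1.4 = 66.92 mm.
α = 2·arctan(8.8 / (2 × 66.92)) = 2·arctan(0.06575) ≈ 7.5236°.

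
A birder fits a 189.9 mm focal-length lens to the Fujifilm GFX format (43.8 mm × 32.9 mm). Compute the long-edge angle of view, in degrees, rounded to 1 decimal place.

Angle of view α = 2·arctan(w/2f) with w = 43.8 mm and f = 189.9 mm.
w/2f = 0.11532; arctan(0.11532) ≈ 6.5785°, so α ≈ 13.1570°.

13.2°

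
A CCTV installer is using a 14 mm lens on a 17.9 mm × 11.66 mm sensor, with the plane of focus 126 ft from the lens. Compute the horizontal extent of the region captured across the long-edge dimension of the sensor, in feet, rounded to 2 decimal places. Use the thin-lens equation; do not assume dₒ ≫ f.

161.04 ft

dₒ: 126 ft × 304.8 mm/ft = 38404.80 mm.
Similar triangles through the lens centre give W/dₒ = w/dᵢ; with 1/f = 1/dₒ + 1/dᵢ this gives W = w·(dₒ − f)/f.
W = 17.9 mm × (38404.8 − 14) / 14 = 17.9 × 2742.1999 ≈ 49085.378 mm = 49085.378/304.8 ft = 161.041 ft.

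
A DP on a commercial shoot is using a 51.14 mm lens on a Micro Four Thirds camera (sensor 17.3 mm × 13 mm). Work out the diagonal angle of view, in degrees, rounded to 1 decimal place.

23.9°

Sensor diagonal = √(17.3² + 13²) = √468.2900 ≈ 21.6400 mm.
Angle of view α = 2·arctan(d/2f) with d = 21.6400 mm and f = 51.14 mm.
d/2f = 0.21158; arctan(0.21158) ≈ 11.9462°, so α ≈ 23.8925°.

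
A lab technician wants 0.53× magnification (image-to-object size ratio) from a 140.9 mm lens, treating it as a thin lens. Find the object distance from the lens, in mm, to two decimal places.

With m = dᵢ/dₒ and 1/f = 1/dₒ + 1/dᵢ, substituting dᵢ = m·dₒ gives 1/f = (1 + 1/m)/dₒ, hence dₒ = f·(1 + 1/m).
dₒ = 140.9 × (1 + 1/0.53) = 140.9 × 2.88679 ≈ 406.749 mm.

406.75 mm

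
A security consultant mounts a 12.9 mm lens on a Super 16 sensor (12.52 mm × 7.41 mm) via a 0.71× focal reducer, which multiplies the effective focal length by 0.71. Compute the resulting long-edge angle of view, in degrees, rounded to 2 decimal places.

68.70°

Effective focal length f = 12.9 × 0.71 = 9.159 mm.
α = 2·arctan(12.52 / (2 × 9.159)) = 2·arctan(0.68348) ≈ 68.7037°.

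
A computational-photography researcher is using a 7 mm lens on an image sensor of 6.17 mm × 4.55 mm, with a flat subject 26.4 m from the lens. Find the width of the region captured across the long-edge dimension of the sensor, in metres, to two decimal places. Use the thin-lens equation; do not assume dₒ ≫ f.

23.26 m

dₒ: 26.4 m = 26400 mm.
Similar triangles through the lens centre give W/dₒ = w/dᵢ; with 1/f = 1/dₒ + 1/dᵢ this gives W = w·(dₒ − f)/f.
W = 6.17 mm × (26400 − 7) / 7 = 6.17 × 3770.4286 ≈ 23263.544 mm = 23.2635 m.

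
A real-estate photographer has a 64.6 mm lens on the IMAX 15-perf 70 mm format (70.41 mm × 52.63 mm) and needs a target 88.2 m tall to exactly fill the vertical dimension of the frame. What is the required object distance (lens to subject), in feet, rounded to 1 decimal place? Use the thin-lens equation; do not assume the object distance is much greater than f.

W: 88.2 m = 88200 mm.
Magnification m = h/W = dᵢ/dₒ; combined with 1/f = 1/dₒ + 1/dᵢ this gives dₒ = f·(1 + W/h).
dₒ = 64.6 mm × (1 + 88200/52.63) = 64.6 × 1676.8503 ≈ 108324.528 mm = 108324.528/304.8 ft = 355.395 ft.

355.4 ft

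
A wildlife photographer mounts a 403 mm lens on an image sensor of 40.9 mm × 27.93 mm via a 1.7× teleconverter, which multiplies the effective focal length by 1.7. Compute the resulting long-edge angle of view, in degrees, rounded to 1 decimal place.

3.4°

Effective focal length f = 403 × 1.7 = 685.1 mm.
α = 2·arctan(40.9 / (2 × 685.1)) = 2·arctan(0.02985) ≈ 3.4195°.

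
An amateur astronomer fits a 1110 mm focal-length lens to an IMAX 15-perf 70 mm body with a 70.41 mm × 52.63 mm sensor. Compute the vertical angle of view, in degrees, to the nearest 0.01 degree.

Angle of view α = 2·arctan(h/2f) with h = 52.63 mm and f = 1110 mm.
h/2f = 0.02371; arctan(0.02371) ≈ 1.3581°, so α ≈ 2.7161°.

2.72°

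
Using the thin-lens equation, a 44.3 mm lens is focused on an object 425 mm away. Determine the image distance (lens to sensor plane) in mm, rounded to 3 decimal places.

1/dᵢ = 1/f − 1/dₒ = 1/44.3 − 1/425 = 0.0202204 mm⁻¹.
dᵢ = 1/0.0202204 ≈ 49.4550 mm.

49.455 mm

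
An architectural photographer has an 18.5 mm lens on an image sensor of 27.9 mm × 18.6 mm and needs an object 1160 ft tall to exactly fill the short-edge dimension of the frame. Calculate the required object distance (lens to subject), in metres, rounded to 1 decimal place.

351.7 m

W: 1160 ft × 304.8 mm/ft = 353567.99 mm.
Magnification m = h/W = dᵢ/dₒ; combined with 1/f = 1/dₒ + 1/dᵢ this gives dₒ = f·(1 + W/h).
dₒ = 18.5 mm × (1 + 353568/18.6) = 18.5 × 19010.0316 ≈ 351685.586 mm = 351.686 m.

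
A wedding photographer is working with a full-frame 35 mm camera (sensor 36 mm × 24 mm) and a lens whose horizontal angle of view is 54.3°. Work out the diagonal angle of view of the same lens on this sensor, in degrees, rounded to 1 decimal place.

From the horizontal AOV: f = 36 / (2·tan(27.15°)) = 36 / 1.02566 ≈ 35.0995 mm.
Sensor diagonal = √(36² + 24²) = √1872.0000 ≈ 43.2666 mm.
Diagonal AOV = 2·arctan(43.2666 / (2 × 35.0995)) = 2·arctan(0.61634) ≈ 63.2945°.

63.3°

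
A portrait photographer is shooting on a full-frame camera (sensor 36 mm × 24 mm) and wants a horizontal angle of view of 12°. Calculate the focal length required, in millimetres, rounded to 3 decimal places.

171.259 mm

From α = 2·arctan(w/2f) we get f = w / (2·tan(α/2)).
With w = 36 mm and α/2 = 6°, tan(α/2) ≈ 0.10510, so f ≈ 36 / 0.21021 ≈ 171.2586 mm.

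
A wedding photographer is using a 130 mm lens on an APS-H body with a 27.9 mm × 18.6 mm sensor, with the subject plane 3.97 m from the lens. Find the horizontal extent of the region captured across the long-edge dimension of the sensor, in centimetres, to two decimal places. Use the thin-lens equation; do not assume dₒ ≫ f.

dₒ: 3.97 m = 3970 mm.
Similar triangles through the lens centre give W/dₒ = w/dᵢ; with 1/f = 1/dₒ + 1/dᵢ this gives W = w·(dₒ − f)/f.
W = 27.9 mm × (3970 − 130) / 130 = 27.9 × 29.5385 ≈ 824.123 mm = 82.4123 cm.

82.41 cm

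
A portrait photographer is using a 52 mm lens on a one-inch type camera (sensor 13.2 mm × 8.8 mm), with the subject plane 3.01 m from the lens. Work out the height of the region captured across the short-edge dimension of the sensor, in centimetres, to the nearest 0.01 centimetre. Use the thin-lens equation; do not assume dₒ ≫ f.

50.06 cm

dₒ: 3.01 m = 3010 mm.
Similar triangles through the lens centre give W/dₒ = h/dᵢ; with 1/f = 1/dₒ + 1/dᵢ this gives W = h·(dₒ − f)/f.
W = 8.8 mm × (3010 − 52) / 52 = 8.8 × 56.8846 ≈ 500.585 mm = 50.0585 cm.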